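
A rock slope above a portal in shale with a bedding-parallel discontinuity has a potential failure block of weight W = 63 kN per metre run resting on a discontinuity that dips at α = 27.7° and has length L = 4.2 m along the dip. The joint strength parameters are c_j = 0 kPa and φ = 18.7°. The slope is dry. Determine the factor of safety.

Resolving the block weight along and normal to the plane and applying the Mohr–Coulomb strength on the joint:
N' = W cosα = 63·cos27.7° = 55.8 kN/m
Driving force T = W sinα = 63·sin27.7° = 29.3 kN/m
Resisting force R = c_j·L + N'·tanφ = 0·4.2 + 55.8·tan18.7° = 0.0 + 18.9 = 18.9 kN/m
FS = R / T = 18.9 / 29.3 = 0.645

FS = 0.64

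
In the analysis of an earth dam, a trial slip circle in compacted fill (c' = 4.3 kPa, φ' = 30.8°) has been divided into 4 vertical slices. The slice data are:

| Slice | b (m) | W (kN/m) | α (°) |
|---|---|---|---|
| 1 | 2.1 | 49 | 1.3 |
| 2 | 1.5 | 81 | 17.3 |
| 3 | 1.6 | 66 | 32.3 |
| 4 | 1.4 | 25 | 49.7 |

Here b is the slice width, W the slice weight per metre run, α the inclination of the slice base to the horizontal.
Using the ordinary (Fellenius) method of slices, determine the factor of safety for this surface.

FS = 1.90

Ordinary method of slices: FS = Σ[c'·Δl_i + (W_i cosα_i)·tanφ'] / Σ W_i sinα_i, with Δl_i = b_i / cosα_i.
Slice 1: Δl = 2.1/cos1.3° = 2.101 m; N'_1 = 49·cos1.3° = 49.0; c'Δl = 9.03; W sinα = 1.1
Slice 2: Δl = 1.5/cos17.3° = 1.571 m; N'_2 = 81·cos17.3° = 77.3; c'Δl = 6.76; W sinα = 24.1
Slice 3: Δl = 1.6/cos32.3° = 1.893 m; N'_3 = 66·cos32.3° = 55.8; c'Δl = 8.14; W sinα = 35.3
Slice 4: Δl = 1.4/cos49.7° = 2.165 m; N'_4 = 25·cos49.7° = 16.2; c'Δl = 9.31; W sinα = 19.1
Σc'Δl = 33.2 kN/m; ΣN' = 198.3 kN/m; ΣW sinα = 79.5 kN/m
Resisting = 33.2 + 198.3·tan30.8° = 33.2 + 118.2 = 151.4 kN/m
FS = 151.4 / 79.5 = 1.904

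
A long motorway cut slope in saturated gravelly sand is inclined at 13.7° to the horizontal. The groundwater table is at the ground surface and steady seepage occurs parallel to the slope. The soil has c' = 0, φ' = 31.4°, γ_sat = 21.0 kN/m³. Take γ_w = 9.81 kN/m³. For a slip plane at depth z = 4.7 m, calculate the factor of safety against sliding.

FS = 1.33

With seepage parallel to the slope and the water table at the surface, the effective normal stress on the slip plane uses the buoyant unit weight γ' = γ_sat − γ_w while the driving shear stress uses γ_sat:
FS = [c' + γ' z cos²β tanφ'] / [γ_sat z sinβ cosβ]
(For c' = 0 this reduces to FS = (γ'/γ_sat)·tanφ'/tanβ.)
γ' = 21.0 − 9.81 = 11.19 kN/m³
Numerator = 0.0 + 11.19·4.7·cos²13.7°·tan31.4° = 0.0 + 11.19·4.7·0.9439·0.6104 = 30.302 kPa
Denominator = 21.0·4.7·sin13.7°·cos13.7° = 21.0·4.7·0.2368·0.9715 = 22.711 kPa
FS = 30.302 / 22.711 = 1.334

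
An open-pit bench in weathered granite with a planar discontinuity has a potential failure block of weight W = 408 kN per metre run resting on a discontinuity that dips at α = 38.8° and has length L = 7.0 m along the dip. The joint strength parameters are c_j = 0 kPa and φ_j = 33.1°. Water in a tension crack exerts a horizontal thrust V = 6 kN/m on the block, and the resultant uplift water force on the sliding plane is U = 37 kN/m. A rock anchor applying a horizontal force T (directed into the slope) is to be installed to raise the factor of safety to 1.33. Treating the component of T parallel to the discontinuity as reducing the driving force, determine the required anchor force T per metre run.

Resolving forces along and normal to the sliding plane, with the horizontal anchor force T adding T·sinα to the effective normal force and T·cosα acting up the plane against the driving force:
FS = [c_jL + (W cosα − U − V sinα + T sinα) tanφ_j] / [W sinα + V cosα − T cosα]
Without the anchor: N' = 277.2 kN/m, driving T_d = 260.3 kN/m, resisting R = 0·7.0 + 277.2·tan33.1° = 180.7 kN/m, FS = 0.69.
Setting FS = 1.33 and solving for T:
1.33·(260.3 − T cos38.8°) = 180.7 + T sin38.8°·tan33.1°
T·(sin38.8°·tan33.1° + 1.33·cos38.8°) = 1.33·260.3 − 180.7
T·(0.6266·0.6519 + 1.33·0.7793) = 346.2 − 180.7 = 165.5
T·1.4450 = 165.5
T = 114.6 kN/m

T = 115 kN/m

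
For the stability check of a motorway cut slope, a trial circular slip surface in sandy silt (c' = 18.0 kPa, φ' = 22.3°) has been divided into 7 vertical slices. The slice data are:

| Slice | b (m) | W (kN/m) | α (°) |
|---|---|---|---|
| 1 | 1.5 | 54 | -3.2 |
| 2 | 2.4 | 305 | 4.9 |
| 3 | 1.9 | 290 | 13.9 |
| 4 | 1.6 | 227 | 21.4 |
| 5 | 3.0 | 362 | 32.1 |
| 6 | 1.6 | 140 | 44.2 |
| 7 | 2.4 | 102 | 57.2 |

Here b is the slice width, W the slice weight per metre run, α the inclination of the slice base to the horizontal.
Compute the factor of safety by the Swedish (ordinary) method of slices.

Ordinary method of slices: FS = Σ[c'·Δl_i + (W_i cosα_i)·tanφ'] / Σ W_i sinα_i, with Δl_i = b_i / cosα_i.
Slice 1: Δl = 1.5/cos(-3.2°) = 1.502 m; N'_1 = 54·cos(-3.2°) = 53.9; c'Δl = 27.04; W sinα = -3.0
Slice 2: Δl = 2.4/cos4.9° = 2.409 m; N'_2 = 305·cos4.9° = 303.9; c'Δl = 43.36; W sinα = 26.1
Slice 3: Δl = 1.9/cos13.9° = 1.957 m; N'_3 = 290·cos13.9° = 281.5; c'Δl = 35.23; W sinα = 69.7
Slice 4: Δl = 1.6/cos21.4° = 1.718 m; N'_4 = 227·cos21.4° = 211.3; c'Δl = 30.93; W sinα = 82.8
Slice 5: Δl = 3.0/cos32.1° = 3.541 m; N'_5 = 362·cos32.1° = 306.7; c'Δl = 63.75; W sinα = 192.4
Slice 6: Δl = 1.6/cos44.2° = 2.232 m; N'_6 = 140·cos44.2° = 100.4; c'Δl = 40.17; W sinα = 97.6
Slice 7: Δl = 2.4/cos57.2° = 4.430 m; N'_7 = 102·cos57.2° = 55.3; c'Δl = 79.75; W sinα = 85.7
Σc'Δl = 320.2 kN/m; ΣN' = 1312.9 kN/m; ΣW sinα = 551.2 kN/m
Resisting = 320.2 + 1312.9·tan22.3° = 320.2 + 538.5 = 858.7 kN/m
FS = 858.7 / 551.2 = 1.558

FS = 1.56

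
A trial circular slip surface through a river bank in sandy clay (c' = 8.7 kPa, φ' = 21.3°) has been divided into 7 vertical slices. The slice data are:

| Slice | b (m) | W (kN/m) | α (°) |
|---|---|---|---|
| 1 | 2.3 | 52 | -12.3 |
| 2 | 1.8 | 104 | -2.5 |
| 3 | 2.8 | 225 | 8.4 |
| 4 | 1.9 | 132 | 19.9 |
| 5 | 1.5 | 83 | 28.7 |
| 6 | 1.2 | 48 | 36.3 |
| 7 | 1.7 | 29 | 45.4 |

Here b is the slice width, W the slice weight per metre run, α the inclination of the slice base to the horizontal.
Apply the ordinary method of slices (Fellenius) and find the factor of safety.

Ordinary method of slices: FS = Σ[c'·Δl_i + (W_i cosα_i)·tanφ'] / Σ W_i sinα_i, with Δl_i = b_i / cosα_i.
Slice 1: Δl = 2.3/cos(-12.3°) = 2.354 m; N'_1 = 52·cos(-12.3°) = 50.8; c'Δl = 20.48; W sinα = -11.1
Slice 2: Δl = 1.8/cos(-2.5°) = 1.802 m; N'_2 = 104·cos(-2.5°) = 103.9; c'Δl = 15.67; W sinα = -4.5
Slice 3: Δl = 2.8/cos8.4° = 2.830 m; N'_3 = 225·cos8.4° = 222.6; c'Δl = 24.62; W sinα = 32.9
Slice 4: Δl = 1.9/cos19.9° = 2.021 m; N'_4 = 132·cos19.9° = 124.1; c'Δl = 17.58; W sinα = 44.9
Slice 5: Δl = 1.5/cos28.7° = 1.710 m; N'_5 = 83·cos28.7° = 72.8; c'Δl = 14.88; W sinα = 39.9
Slice 6: Δl = 1.2/cos36.3° = 1.489 m; N'_6 = 48·cos36.3° = 38.7; c'Δl = 12.95; W sinα = 28.4
Slice 7: Δl = 1.7/cos45.4° = 2.421 m; N'_7 = 29·cos45.4° = 20.4; c'Δl = 21.06; W sinα = 20.6
Σc'Δl = 127.3 kN/m; ΣN' = 633.3 kN/m; ΣW sinα = 151.1 kN/m
Resisting = 127.3 + 633.3·tan21.3° = 127.3 + 246.9 = 374.2 kN/m
FS = 374.2 / 151.1 = 2.476

FS = 2.48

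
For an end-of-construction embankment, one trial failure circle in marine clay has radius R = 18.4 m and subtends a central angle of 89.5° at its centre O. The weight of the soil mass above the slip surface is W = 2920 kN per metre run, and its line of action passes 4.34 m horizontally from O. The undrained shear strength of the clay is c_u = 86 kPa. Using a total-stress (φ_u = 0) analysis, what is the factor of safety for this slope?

FS = 3.59

Taking moments about the centre O, the resisting moment is provided by the undrained shear strength acting along the arc:
Arc length L_a = R·θ = 18.4·(89.5°·π/180) = 18.4·1.5621 = 28.74 m
M_R = c_u·L_a·R = 86·28.74·18.4 = 45481.5 kN·m/m
M_D = W·d = 2920·4.34 = 12672.8 kN·m/m
FS = M_R / M_D = 45481.5 / 12672.8 = 3.589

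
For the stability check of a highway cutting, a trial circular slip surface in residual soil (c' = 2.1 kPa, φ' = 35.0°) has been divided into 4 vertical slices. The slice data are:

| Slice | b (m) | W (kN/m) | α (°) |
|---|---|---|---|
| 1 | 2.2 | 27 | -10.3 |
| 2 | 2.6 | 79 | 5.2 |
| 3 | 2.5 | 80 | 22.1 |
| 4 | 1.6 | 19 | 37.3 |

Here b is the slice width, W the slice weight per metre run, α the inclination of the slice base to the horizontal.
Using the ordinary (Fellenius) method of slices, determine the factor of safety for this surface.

FS = 3.56

Ordinary method of slices: FS = Σ[c'·Δl_i + (W_i cosα_i)·tanφ'] / Σ W_i sinα_i, with Δl_i = b_i / cosα_i.
Slice 1: Δl = 2.2/cos(-10.3°) = 2.236 m; N'_1 = 27·cos(-10.3°) = 26.6; c'Δl = 4.70; W sinα = -4.8
Slice 2: Δl = 2.6/cos5.2° = 2.611 m; N'_2 = 79·cos5.2° = 78.7; c'Δl = 5.48; W sinα = 7.2
Slice 3: Δl = 2.5/cos22.1° = 2.698 m; N'_3 = 80·cos22.1° = 74.1; c'Δl = 5.67; W sinα = 30.1
Slice 4: Δl = 1.6/cos37.3° = 2.011 m; N'_4 = 19·cos37.3° = 15.1; c'Δl = 4.22; W sinα = 11.5
Σc'Δl = 20.1 kN/m; ΣN' = 194.5 kN/m; ΣW sinα = 43.9 kN/m
Resisting = 20.1 + 194.5·tan35.0° = 20.1 + 136.2 = 156.2 kN/m
FS = 156.2 / 43.9 = 3.555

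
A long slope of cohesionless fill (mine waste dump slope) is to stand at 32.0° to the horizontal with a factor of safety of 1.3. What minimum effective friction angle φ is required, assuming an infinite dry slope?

φ = 39.1°

FS = tanφ/tanβ ⇒ tanφ = FS · tanβ = 1.3 · tan32.0° = 0.8123
φ = arctan(0.8123) = 39.09°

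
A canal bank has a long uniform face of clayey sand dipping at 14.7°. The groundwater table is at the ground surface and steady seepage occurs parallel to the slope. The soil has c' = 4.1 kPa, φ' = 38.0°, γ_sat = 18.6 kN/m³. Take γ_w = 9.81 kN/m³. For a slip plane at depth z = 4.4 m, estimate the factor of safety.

FS = 1.61

With seepage parallel to the slope and the water table at the surface, the effective normal stress on the slip plane uses the buoyant unit weight γ' = γ_sat − γ_w while the driving shear stress uses γ_sat:
FS = [c' + γ' z cos²β tanφ'] / [γ_sat z sinβ cosβ]
γ' = 18.6 − 9.81 = 8.79 kN/m³
Numerator = 4.1 + 8.79·4.4·cos²14.7°·tan38.0° = 4.1 + 8.79·4.4·0.9356·0.7813 = 32.371 kPa
Denominator = 18.6·4.4·sin14.7°·cos14.7° = 18.6·4.4·0.2538·0.9673 = 20.088 kPa
FS = 32.371 / 20.088 = 1.611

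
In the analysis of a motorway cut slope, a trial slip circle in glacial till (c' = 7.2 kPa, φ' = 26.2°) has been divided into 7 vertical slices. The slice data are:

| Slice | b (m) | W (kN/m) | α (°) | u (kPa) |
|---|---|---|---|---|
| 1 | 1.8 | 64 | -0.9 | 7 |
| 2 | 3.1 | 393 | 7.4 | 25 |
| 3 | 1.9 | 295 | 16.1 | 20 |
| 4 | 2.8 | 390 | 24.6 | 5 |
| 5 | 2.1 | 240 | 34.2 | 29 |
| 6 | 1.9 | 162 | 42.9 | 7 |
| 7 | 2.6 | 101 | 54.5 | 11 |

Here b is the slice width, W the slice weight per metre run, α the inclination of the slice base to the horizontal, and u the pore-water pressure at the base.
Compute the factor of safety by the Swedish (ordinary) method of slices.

FS = 1.16

Ordinary method of slices: FS = Σ[c'·Δl_i + (W_i cosα_i − u_i·Δl_i)·tanφ'] / Σ W_i sinα_i, with Δl_i = b_i / cosα_i.
Slice 1: Δl = 1.8/cos(-0.9°) = 1.800 m; N'_1 = 64·cos(-0.9°) − 7·1.800 = 51.4; c'Δl = 12.96; W sinα = -1.0
Slice 2: Δl = 3.1/cos7.4° = 3.126 m; N'_2 = 393·cos7.4° − 25·3.126 = 311.6; c'Δl = 22.51; W sinα = 50.6
Slice 3: Δl = 1.9/cos16.1° = 1.978 m; N'_3 = 295·cos16.1° − 20·1.978 = 243.9; c'Δl = 14.24; W sinα = 81.8
Slice 4: Δl = 2.8/cos24.6° = 3.080 m; N'_4 = 390·cos24.6° − 5·3.080 = 339.2; c'Δl = 22.17; W sinα = 162.3
Slice 5: Δl = 2.1/cos34.2° = 2.539 m; N'_5 = 240·cos34.2° − 29·2.539 = 124.9; c'Δl = 18.28; W sinα = 134.9
Slice 6: Δl = 1.9/cos42.9° = 2.594 m; N'_6 = 162·cos42.9° − 7·2.594 = 100.5; c'Δl = 18.67; W sinα = 110.3
Slice 7: Δl = 2.6/cos54.5° = 4.477 m; N'_7 = 101·cos54.5° − 11·4.477 = 9.4; c'Δl = 32.24; W sinα = 82.2
Σc'Δl = 141.1 kN/m; ΣN' = 1180.8 kN/m; ΣW sinα = 621.2 kN/m
Resisting = 141.1 + 1180.8·tan26.2° = 141.1 + 581.0 = 722.1 kN/m
FS = 722.1 / 621.2 = 1.163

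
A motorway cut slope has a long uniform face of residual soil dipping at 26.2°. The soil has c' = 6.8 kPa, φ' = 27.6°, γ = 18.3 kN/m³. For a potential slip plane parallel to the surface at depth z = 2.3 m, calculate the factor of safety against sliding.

FS = 1.47

For an infinite slope with a slip plane parallel to the surface (no pore pressure): FS = [c' + γz cos²β tanφ'] / [γz sinβ cosβ].
γz = 18.3·2.3 = 42.09 kN/m²
Numerator = 6.8 + 42.09·cos²26.2°·tan27.6° = 6.8 + 42.09·0.8051·0.5228 = 24.515 kPa
Denominator = 42.09·sin26.2°·cos26.2° = 42.09·0.4415·0.8973 = 16.674 kPa
FS = 24.515 / 16.674 = 1.470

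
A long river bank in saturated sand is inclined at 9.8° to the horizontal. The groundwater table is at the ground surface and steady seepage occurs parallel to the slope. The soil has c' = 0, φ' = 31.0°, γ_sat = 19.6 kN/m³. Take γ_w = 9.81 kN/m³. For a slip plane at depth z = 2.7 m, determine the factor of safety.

FS = 1.74

With seepage parallel to the slope and the water table at the surface, the effective normal stress on the slip plane uses the buoyant unit weight γ' = γ_sat − γ_w while the driving shear stress uses γ_sat:
FS = [c' + γ' z cos²β tanφ'] / [γ_sat z sinβ cosβ]
(For c' = 0 this reduces to FS = (γ'/γ_sat)·tanφ'/tanβ.)
γ' = 19.6 − 9.81 = 9.79 kN/m³
Numerator = 0.0 + 9.79·2.7·cos²9.8°·tan31.0° = 0.0 + 9.79·2.7·0.9710·0.6009 = 15.422 kPa
Denominator = 19.6·2.7·sin9.8°·cos9.8° = 19.6·2.7·0.1702·0.9854 = 8.876 kPa
FS = 15.422 / 8.876 = 1.738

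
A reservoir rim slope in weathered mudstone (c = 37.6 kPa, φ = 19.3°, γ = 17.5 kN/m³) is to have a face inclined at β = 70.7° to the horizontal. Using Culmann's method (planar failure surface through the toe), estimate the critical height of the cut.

Culmann's analysis gives the critical failure plane at α_cr = (β + φ)/2 = (70.7 + 19.3)/2 = 45.0°, and the critical height
H_c = (4c/γ) · sinβ cosφ / [1 − cos(β − φ)]
    = (4·37.6/17.5) · sin70.7°·cos19.3° / [1 − cos(51.4°)]
    = 8.594 · 0.9438·0.9438 / [1 − 0.6239]
    = 8.594 · 0.8908 / 0.3761
    = 20.35 m

H_c = 20.35 m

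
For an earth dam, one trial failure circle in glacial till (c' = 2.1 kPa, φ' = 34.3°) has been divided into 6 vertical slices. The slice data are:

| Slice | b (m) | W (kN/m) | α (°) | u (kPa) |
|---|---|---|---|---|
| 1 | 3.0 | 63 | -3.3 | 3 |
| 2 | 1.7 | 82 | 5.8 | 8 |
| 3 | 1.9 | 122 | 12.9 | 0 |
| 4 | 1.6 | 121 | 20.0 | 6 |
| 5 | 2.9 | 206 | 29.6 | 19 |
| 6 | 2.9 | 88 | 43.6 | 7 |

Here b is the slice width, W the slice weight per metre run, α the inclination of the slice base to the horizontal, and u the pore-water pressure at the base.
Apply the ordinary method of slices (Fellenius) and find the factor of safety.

Ordinary method of slices: FS = Σ[c'·Δl_i + (W_i cosα_i − u_i·Δl_i)·tanφ'] / Σ W_i sinα_i, with Δl_i = b_i / cosα_i.
Slice 1: Δl = 3.0/cos(-3.3°) = 3.005 m; N'_1 = 63·cos(-3.3°) − 3·3.005 = 53.9; c'Δl = 6.31; W sinα = -3.6
Slice 2: Δl = 1.7/cos5.8° = 1.709 m; N'_2 = 82·cos5.8° − 8·1.709 = 67.9; c'Δl = 3.59; W sinα = 8.3
Slice 3: Δl = 1.9/cos12.9° = 1.949 m; N'_3 = 122·cos12.9° − 0·1.949 = 118.9; c'Δl = 4.09; W sinα = 27.2
Slice 4: Δl = 1.6/cos20.0° = 1.703 m; N'_4 = 121·cos20.0° − 6·1.703 = 103.5; c'Δl = 3.58; W sinα = 41.4
Slice 5: Δl = 2.9/cos29.6° = 3.335 m; N'_5 = 206·cos29.6° − 19·3.335 = 115.7; c'Δl = 7.00; W sinα = 101.8
Slice 6: Δl = 2.9/cos43.6° = 4.005 m; N'_6 = 88·cos43.6° − 7·4.005 = 35.7; c'Δl = 8.41; W sinα = 60.7
Σc'Δl = 33.0 kN/m; ΣN' = 495.6 kN/m; ΣW sinα = 235.7 kN/m
Resisting = 33.0 + 495.6·tan34.3° = 33.0 + 338.1 = 371.1 kN/m
FS = 371.1 / 235.7 = 1.574

FS = 1.57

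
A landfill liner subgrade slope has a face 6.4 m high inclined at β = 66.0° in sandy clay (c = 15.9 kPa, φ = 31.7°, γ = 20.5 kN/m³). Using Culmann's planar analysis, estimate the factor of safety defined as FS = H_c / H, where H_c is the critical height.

H_c = (4c/γ) · sinβ cosφ / [1 − cos(β − φ)]
    = (4·15.9/20.5) · sin66.0°·cos31.7° / [1 − cos34.3°]
    = 3.102 · 0.7773 / 0.1739 = 13.87 m
FS = H_c / H = 13.87 / 6.4 = 2.167

FS = 2.17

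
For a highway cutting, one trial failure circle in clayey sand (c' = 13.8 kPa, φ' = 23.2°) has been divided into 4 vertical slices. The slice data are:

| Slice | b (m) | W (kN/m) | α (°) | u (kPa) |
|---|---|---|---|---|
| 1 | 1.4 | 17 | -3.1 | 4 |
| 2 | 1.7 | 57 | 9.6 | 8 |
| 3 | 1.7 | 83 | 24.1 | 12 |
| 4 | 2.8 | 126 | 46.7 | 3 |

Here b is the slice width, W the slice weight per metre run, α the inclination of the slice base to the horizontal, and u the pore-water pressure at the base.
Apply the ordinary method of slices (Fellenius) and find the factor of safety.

FS = 1.51

Ordinary method of slices: FS = Σ[c'·Δl_i + (W_i cosα_i − u_i·Δl_i)·tanφ'] / Σ W_i sinα_i, with Δl_i = b_i / cosα_i.
Slice 1: Δl = 1.4/cos(-3.1°) = 1.402 m; N'_1 = 17·cos(-3.1°) − 4·1.402 = 11.4; c'Δl = 19.35; W sinα = -0.9
Slice 2: Δl = 1.7/cos9.6° = 1.724 m; N'_2 = 57·cos9.6° − 8·1.724 = 42.4; c'Δl = 23.79; W sinα = 9.5
Slice 3: Δl = 1.7/cos24.1° = 1.862 m; N'_3 = 83·cos24.1° − 12·1.862 = 53.4; c'Δl = 25.70; W sinα = 33.9
Slice 4: Δl = 2.8/cos46.7° = 4.083 m; N'_4 = 126·cos46.7° − 3·4.083 = 74.2; c'Δl = 56.34; W sinα = 91.7
Σc'Δl = 125.2 kN/m; ΣN' = 181.4 kN/m; ΣW sinα = 134.2 kN/m
Resisting = 125.2 + 181.4·tan23.2° = 125.2 + 77.7 = 202.9 kN/m
FS = 202.9 / 134.2 = 1.512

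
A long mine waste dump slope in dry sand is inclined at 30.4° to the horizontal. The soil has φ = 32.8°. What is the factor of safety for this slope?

For a dry cohesionless infinite slope the factor of safety is FS = tanφ / tanβ.
FS = tan32.8° / tan30.4° = 0.6445 / 0.5867 = 1.098

FS = 1.10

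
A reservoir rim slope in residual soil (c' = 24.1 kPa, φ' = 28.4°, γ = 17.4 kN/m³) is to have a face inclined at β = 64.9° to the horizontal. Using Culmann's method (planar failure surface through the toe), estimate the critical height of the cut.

H_c = 22.50 m

Culmann's analysis gives the critical failure plane at α_cr = (β + φ')/2 = (64.9 + 28.4)/2 = 46.7°, and the critical height
H_c = (4c'/γ) · sinβ cosφ' / [1 − cos(β − φ')]
    = (4·24.1/17.4) · sin64.9°·cos28.4° / [1 − cos(36.5°)]
    = 5.540 · 0.9056·0.8796 / [1 − 0.8039]
    = 5.540 · 0.7966 / 0.1961
    = 22.50 m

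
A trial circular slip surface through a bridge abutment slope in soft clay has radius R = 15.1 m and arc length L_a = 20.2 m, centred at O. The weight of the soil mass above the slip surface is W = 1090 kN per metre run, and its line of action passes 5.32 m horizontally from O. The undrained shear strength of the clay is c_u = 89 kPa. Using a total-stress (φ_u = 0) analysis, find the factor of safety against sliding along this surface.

FS = 4.68

Taking moments about the centre O, the resisting moment is provided by the undrained shear strength acting along the arc:
M_R = c_u·L_a·R = 89·20.20·15.1 = 27146.8 kN·m/m
M_D = W·d = 1090·5.32 = 5798.8 kN·m/m
FS = M_R / M_D = 27146.8 / 5798.8 = 4.681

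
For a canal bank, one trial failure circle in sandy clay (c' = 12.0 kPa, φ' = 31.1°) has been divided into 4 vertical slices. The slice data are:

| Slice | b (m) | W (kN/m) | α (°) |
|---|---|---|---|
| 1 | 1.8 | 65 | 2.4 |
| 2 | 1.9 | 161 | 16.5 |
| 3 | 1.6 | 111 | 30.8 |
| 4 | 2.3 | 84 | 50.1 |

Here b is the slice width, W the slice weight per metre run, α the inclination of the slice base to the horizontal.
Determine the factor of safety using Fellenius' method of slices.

Ordinary method of slices: FS = Σ[c'·Δl_i + (W_i cosα_i)·tanφ'] / Σ W_i sinα_i, with Δl_i = b_i / cosα_i.
Slice 1: Δl = 1.8/cos2.4° = 1.802 m; N'_1 = 65·cos2.4° = 64.9; c'Δl = 21.62; W sinα = 2.7
Slice 2: Δl = 1.9/cos16.5° = 1.982 m; N'_2 = 161·cos16.5° = 154.4; c'Δl = 23.78; W sinα = 45.7
Slice 3: Δl = 1.6/cos30.8° = 1.863 m; N'_3 = 111·cos30.8° = 95.3; c'Δl = 22.35; W sinα = 56.8
Slice 4: Δl = 2.3/cos50.1° = 3.586 m; N'_4 = 84·cos50.1° = 53.9; c'Δl = 43.03; W sinα = 64.4
Σc'Δl = 110.8 kN/m; ΣN' = 368.5 kN/m; ΣW sinα = 169.7 kN/m
Resisting = 110.8 + 368.5·tan31.1° = 110.8 + 222.3 = 333.1 kN/m
FS = 333.1 / 169.7 = 1.963

FS = 1.96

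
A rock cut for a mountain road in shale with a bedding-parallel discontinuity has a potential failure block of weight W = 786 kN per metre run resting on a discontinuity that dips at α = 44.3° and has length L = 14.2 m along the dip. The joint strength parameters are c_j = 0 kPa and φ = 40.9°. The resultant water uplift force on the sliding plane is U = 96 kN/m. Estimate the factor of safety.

Resolving the block weight along and normal to the plane and applying the Mohr–Coulomb strength on the joint:
N' = W cosα − U = 786·cos44.3° − 96 = 466.5 kN/m
Driving force T = W sinα = 786·sin44.3° = 549.0 kN/m
Resisting force R = c_j·L + N'·tanφ = 0·14.2 + 466.5·tan40.9° = 0.0 + 404.1 = 404.1 kN/m
FS = R / T = 404.1 / 549.0 = 0.736

FS = 0.74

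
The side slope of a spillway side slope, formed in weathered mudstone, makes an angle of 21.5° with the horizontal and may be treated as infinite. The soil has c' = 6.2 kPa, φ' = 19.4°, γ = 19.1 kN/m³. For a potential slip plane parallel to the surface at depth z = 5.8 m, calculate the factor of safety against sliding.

FS = 1.06

For an infinite slope with a slip plane parallel to the surface (no pore pressure): FS = [c' + γz cos²β tanφ'] / [γz sinβ cosβ].
γz = 19.1·5.8 = 110.78 kN/m²
Numerator = 6.2 + 110.78·cos²21.5°·tan19.4° = 6.2 + 110.78·0.8657·0.3522 = 39.972 kPa
Denominator = 110.78·sin21.5°·cos21.5° = 110.78·0.3665·0.9304 = 37.776 kPa
FS = 39.972 / 37.776 = 1.058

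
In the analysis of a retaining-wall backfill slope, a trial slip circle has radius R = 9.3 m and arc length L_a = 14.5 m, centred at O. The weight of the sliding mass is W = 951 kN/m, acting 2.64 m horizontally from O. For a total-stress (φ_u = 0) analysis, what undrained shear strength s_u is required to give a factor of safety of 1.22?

s_u = 22.7 kPa

FS = s_u·L_a·R / (W·d), so s_u = FS·W·d / (L_a·R).
s_u = 1.22·951·2.64 / (14.50·9.3) = 3063.0 / 134.85 = 22.71 kPa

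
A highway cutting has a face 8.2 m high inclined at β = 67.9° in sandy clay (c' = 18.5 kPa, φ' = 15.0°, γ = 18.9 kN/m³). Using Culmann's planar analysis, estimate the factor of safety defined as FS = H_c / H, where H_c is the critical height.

FS = 1.08

H_c = (4c'/γ) · sinβ cosφ' / [1 − cos(β − φ')]
    = (4·18.5/18.9) · sin67.9°·cos15.0° / [1 − cos52.9°]
    = 3.915 · 0.8950 / 0.3968 = 8.83 m
FS = H_c / H = 8.83 / 8.2 = 1.077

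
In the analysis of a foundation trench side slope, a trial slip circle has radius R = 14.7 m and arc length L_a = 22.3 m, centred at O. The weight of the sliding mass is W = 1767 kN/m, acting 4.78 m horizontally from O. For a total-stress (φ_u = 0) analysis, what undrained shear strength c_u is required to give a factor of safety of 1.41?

FS = c_u·L_a·R / (W·d), so c_u = FS·W·d / (L_a·R).
c_u = 1.41·1767·4.78 / (22.30·14.7) = 11909.2 / 327.81 = 36.33 kPa

c_u = 36.3 kPa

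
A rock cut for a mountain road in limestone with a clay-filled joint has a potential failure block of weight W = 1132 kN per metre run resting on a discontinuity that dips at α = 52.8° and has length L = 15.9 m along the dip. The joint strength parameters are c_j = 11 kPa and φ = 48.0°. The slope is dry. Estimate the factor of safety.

FS = 1.04

Resolving the block weight along and normal to the plane and applying the Mohr–Coulomb strength on the joint:
N' = W cosα = 1132·cos52.8° = 684.4 kN/m
Driving force T = W sinα = 1132·sin52.8° = 901.7 kN/m
Resisting force R = c_j·L + N'·tanφ = 11·15.9 + 684.4·tan48.0° = 174.9 + 760.1 = 935.0 kN/m
FS = R / T = 935.0 / 901.7 = 1.037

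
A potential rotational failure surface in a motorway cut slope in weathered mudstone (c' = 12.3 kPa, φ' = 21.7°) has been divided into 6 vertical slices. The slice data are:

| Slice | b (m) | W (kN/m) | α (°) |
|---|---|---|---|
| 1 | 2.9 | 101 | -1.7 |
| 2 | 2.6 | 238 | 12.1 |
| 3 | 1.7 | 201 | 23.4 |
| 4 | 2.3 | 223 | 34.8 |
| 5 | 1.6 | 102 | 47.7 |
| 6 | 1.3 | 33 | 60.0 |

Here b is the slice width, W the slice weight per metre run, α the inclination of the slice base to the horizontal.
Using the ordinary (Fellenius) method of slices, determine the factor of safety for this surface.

Ordinary method of slices: FS = Σ[c'·Δl_i + (W_i cosα_i)·tanφ'] / Σ W_i sinα_i, with Δl_i = b_i / cosα_i.
Slice 1: Δl = 2.9/cos(-1.7°) = 2.901 m; N'_1 = 101·cos(-1.7°) = 101.0; c'Δl = 35.69; W sinα = -3.0
Slice 2: Δl = 2.6/cos12.1° = 2.659 m; N'_2 = 238·cos12.1° = 232.7; c'Δl = 32.71; W sinα = 49.9
Slice 3: Δl = 1.7/cos23.4° = 1.852 m; N'_3 = 201·cos23.4° = 184.5; c'Δl = 22.78; W sinα = 79.8
Slice 4: Δl = 2.3/cos34.8° = 2.801 m; N'_4 = 223·cos34.8° = 183.1; c'Δl = 34.45; W sinα = 127.3
Slice 5: Δl = 1.6/cos47.7° = 2.377 m; N'_5 = 102·cos47.7° = 68.6; c'Δl = 29.24; W sinα = 75.4
Slice 6: Δl = 1.3/cos60.0° = 2.600 m; N'_6 = 33·cos60.0° = 16.5; c'Δl = 31.98; W sinα = 28.6
Σc'Δl = 186.8 kN/m; ΣN' = 786.4 kN/m; ΣW sinα = 358.0 kN/m
Resisting = 186.8 + 786.4·tan21.7° = 186.8 + 312.9 = 499.8 kN/m
FS = 499.8 / 358.0 = 1.396

FS = 1.40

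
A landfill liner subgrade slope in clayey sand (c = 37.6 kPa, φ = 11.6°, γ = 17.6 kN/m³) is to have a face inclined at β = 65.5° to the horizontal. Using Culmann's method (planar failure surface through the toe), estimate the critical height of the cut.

Culmann's analysis gives the critical failure plane at α_cr = (β + φ)/2 = (65.5 + 11.6)/2 = 38.5°, and the critical height
H_c = (4c/γ) · sinβ cosφ / [1 − cos(β − φ)]
    = (4·37.6/17.6) · sin65.5°·cos11.6° / [1 − cos(53.9°)]
    = 8.545 · 0.9100·0.9796 / [1 − 0.5892]
    = 8.545 · 0.8914 / 0.4108
    = 18.54 m

H_c = 18.54 m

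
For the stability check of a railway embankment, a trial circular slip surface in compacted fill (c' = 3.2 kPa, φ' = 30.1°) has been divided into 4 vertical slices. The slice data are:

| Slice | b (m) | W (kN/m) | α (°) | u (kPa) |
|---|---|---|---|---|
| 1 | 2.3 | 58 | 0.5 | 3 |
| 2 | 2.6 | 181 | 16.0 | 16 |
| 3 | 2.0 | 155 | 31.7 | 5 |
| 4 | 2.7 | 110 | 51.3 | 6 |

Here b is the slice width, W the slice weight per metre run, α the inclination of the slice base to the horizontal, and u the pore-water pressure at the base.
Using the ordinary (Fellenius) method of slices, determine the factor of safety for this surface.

FS = 1.09

Ordinary method of slices: FS = Σ[c'·Δl_i + (W_i cosα_i − u_i·Δl_i)·tanφ'] / Σ W_i sinα_i, with Δl_i = b_i / cosα_i.
Slice 1: Δl = 2.3/cos0.5° = 2.300 m; N'_1 = 58·cos0.5° − 3·2.300 = 51.1; c'Δl = 7.36; W sinα = 0.5
Slice 2: Δl = 2.6/cos16.0° = 2.705 m; N'_2 = 181·cos16.0° − 16·2.705 = 130.7; c'Δl = 8.66; W sinα = 49.9
Slice 3: Δl = 2.0/cos31.7° = 2.351 m; N'_3 = 155·cos31.7° − 5·2.351 = 120.1; c'Δl = 7.52; W sinα = 81.4
Slice 4: Δl = 2.7/cos51.3° = 4.318 m; N'_4 = 110·cos51.3° − 6·4.318 = 42.9; c'Δl = 13.82; W sinα = 85.8
Σc'Δl = 37.4 kN/m; ΣN' = 344.8 kN/m; ΣW sinα = 217.7 kN/m
Resisting = 37.4 + 344.8·tan30.1° = 37.4 + 199.9 = 237.2 kN/m
FS = 237.2 / 217.7 = 1.090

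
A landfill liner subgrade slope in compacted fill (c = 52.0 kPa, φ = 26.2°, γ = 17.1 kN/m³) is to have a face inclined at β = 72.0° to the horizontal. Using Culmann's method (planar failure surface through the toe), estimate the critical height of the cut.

H_c = 34.28 m

Culmann's analysis gives the critical failure plane at α_cr = (β + φ)/2 = (72.0 + 26.2)/2 = 49.1°, and the critical height
H_c = (4c/γ) · sinβ cosφ / [1 − cos(β − φ)]
    = (4·52.0/17.1) · sin72.0°·cos26.2° / [1 − cos(45.8°)]
    = 12.164 · 0.9511·0.8973 / [1 − 0.6972]
    = 12.164 · 0.8533 / 0.3028
    = 34.28 m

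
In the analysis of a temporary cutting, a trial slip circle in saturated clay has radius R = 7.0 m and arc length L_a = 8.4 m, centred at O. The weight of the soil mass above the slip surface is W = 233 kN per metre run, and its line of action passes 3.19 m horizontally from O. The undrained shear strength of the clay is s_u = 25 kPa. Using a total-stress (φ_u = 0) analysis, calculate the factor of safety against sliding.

Taking moments about the centre O, the resisting moment is provided by the undrained shear strength acting along the arc:
M_R = s_u·L_a·R = 25·8.40·7.0 = 1470.0 kN·m/m
M_D = W·d = 233·3.19 = 743.3 kN·m/m
FS = M_R / M_D = 1470.0 / 743.3 = 1.978

FS = 1.98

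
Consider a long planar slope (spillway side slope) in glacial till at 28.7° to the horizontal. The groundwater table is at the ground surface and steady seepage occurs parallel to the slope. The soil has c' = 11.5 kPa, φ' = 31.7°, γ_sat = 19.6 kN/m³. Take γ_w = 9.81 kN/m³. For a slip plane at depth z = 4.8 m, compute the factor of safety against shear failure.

FS = 0.85

With seepage parallel to the slope and the water table at the surface, the effective normal stress on the slip plane uses the buoyant unit weight γ' = γ_sat − γ_w while the driving shear stress uses γ_sat:
FS = [c' + γ' z cos²β tanφ'] / [γ_sat z sinβ cosβ]
γ' = 19.6 − 9.81 = 9.79 kN/m³
Numerator = 11.5 + 9.79·4.8·cos²28.7°·tan31.7° = 11.5 + 9.79·4.8·0.7694·0.6176 = 33.830 kPa
Denominator = 19.6·4.8·sin28.7°·cos28.7° = 19.6·4.8·0.4802·0.8771 = 39.629 kPa
FS = 33.830 / 39.629 = 0.854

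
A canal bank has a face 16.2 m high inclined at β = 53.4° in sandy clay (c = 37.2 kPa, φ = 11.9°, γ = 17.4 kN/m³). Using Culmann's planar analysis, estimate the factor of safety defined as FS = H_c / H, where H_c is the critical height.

FS = 1.65

H_c = (4c/γ) · sinβ cosφ / [1 − cos(β − φ)]
    = (4·37.2/17.4) · sin53.4°·cos11.9° / [1 − cos41.5°]
    = 8.552 · 0.7856 / 0.2510 = 26.76 m
FS = H_c / H = 26.76 / 16.2 = 1.652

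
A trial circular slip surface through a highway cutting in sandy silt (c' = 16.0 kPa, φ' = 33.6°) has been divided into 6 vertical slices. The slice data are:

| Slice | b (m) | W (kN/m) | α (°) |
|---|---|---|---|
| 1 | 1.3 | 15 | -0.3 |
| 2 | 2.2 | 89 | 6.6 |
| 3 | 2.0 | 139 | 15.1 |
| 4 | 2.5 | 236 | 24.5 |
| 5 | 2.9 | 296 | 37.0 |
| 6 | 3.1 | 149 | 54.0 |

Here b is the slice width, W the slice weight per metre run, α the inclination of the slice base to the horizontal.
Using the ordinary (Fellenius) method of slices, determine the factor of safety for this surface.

FS = 1.79

Ordinary method of slices: FS = Σ[c'·Δl_i + (W_i cosα_i)·tanφ'] / Σ W_i sinα_i, with Δl_i = b_i / cosα_i.
Slice 1: Δl = 1.3/cos(-0.3°) = 1.300 m; N'_1 = 15·cos(-0.3°) = 15.0; c'Δl = 20.80; W sinα = -0.1
Slice 2: Δl = 2.2/cos6.6° = 2.215 m; N'_2 = 89·cos6.6° = 88.4; c'Δl = 35.43; W sinα = 10.2
Slice 3: Δl = 2.0/cos15.1° = 2.072 m; N'_3 = 139·cos15.1° = 134.2; c'Δl = 33.14; W sinα = 36.2
Slice 4: Δl = 2.5/cos24.5° = 2.747 m; N'_4 = 236·cos24.5° = 214.8; c'Δl = 43.96; W sinα = 97.9
Slice 5: Δl = 2.9/cos37.0° = 3.631 m; N'_5 = 296·cos37.0° = 236.4; c'Δl = 58.10; W sinα = 178.1
Slice 6: Δl = 3.1/cos54.0° = 5.274 m; N'_6 = 149·cos54.0° = 87.6; c'Δl = 84.38; W sinα = 120.5
Σc'Δl = 275.8 kN/m; ΣN' = 776.3 kN/m; ΣW sinα = 442.9 kN/m
Resisting = 275.8 + 776.3·tan33.6° = 275.8 + 515.8 = 791.6 kN/m
FS = 791.6 / 442.9 = 1.787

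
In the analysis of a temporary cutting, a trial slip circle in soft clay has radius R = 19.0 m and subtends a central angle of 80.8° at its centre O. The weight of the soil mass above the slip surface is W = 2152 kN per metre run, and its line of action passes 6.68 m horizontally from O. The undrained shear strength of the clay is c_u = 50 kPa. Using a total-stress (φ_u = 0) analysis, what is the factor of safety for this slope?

FS = 1.77

Taking moments about the centre O, the resisting moment is provided by the undrained shear strength acting along the arc:
Arc length L_a = R·θ = 19.0·(80.8°·π/180) = 19.0·1.4102 = 26.79 m
M_R = c_u·L_a·R = 50·26.79·19.0 = 25454.6 kN·m/m
M_D = W·d = 2152·6.68 = 14375.4 kN·m/m
FS = M_R / M_D = 25454.6 / 14375.4 = 1.771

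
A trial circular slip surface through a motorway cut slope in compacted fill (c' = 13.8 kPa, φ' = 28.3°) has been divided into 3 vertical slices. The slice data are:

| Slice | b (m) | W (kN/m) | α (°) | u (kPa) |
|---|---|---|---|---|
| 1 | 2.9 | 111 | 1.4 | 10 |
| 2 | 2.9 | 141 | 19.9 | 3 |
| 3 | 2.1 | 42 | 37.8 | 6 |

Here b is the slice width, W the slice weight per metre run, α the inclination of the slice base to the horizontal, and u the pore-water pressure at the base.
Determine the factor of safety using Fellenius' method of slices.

Ordinary method of slices: FS = Σ[c'·Δl_i + (W_i cosα_i − u_i·Δl_i)·tanφ'] / Σ W_i sinα_i, with Δl_i = b_i / cosα_i.
Slice 1: Δl = 2.9/cos1.4° = 2.901 m; N'_1 = 111·cos1.4° − 10·2.901 = 82.0; c'Δl = 40.03; W sinα = 2.7
Slice 2: Δl = 2.9/cos19.9° = 3.084 m; N'_2 = 141·cos19.9° − 3·3.084 = 123.3; c'Δl = 42.56; W sinα = 48.0
Slice 3: Δl = 2.1/cos37.8° = 2.658 m; N'_3 = 42·cos37.8° − 6·2.658 = 17.2; c'Δl = 36.68; W sinα = 25.7
Σc'Δl = 119.3 kN/m; ΣN' = 222.5 kN/m; ΣW sinα = 76.4 kN/m
Resisting = 119.3 + 222.5·tan28.3° = 119.3 + 119.8 = 239.1 kN/m
FS = 239.1 / 76.4 = 3.127

FS = 3.13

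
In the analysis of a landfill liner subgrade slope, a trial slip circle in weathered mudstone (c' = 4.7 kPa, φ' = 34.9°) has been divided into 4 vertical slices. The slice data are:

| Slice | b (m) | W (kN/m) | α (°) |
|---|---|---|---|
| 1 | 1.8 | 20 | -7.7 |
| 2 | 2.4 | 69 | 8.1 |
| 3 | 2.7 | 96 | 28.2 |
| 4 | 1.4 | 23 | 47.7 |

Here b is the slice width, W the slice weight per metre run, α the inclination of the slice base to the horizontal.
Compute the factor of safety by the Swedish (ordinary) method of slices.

FS = 2.53

Ordinary method of slices: FS = Σ[c'·Δl_i + (W_i cosα_i)·tanφ'] / Σ W_i sinα_i, with Δl_i = b_i / cosα_i.
Slice 1: Δl = 1.8/cos(-7.7°) = 1.816 m; N'_1 = 20·cos(-7.7°) = 19.8; c'Δl = 8.54; W sinα = -2.7
Slice 2: Δl = 2.4/cos8.1° = 2.424 m; N'_2 = 69·cos8.1° = 68.3; c'Δl = 11.39; W sinα = 9.7
Slice 3: Δl = 2.7/cos28.2° = 3.064 m; N'_3 = 96·cos28.2° = 84.6; c'Δl = 14.40; W sinα = 45.4
Slice 4: Δl = 1.4/cos47.7° = 2.080 m; N'_4 = 23·cos47.7° = 15.5; c'Δl = 9.78; W sinα = 17.0
Σc'Δl = 44.1 kN/m; ΣN' = 188.2 kN/m; ΣW sinα = 69.4 kN/m
Resisting = 44.1 + 188.2·tan34.9° = 44.1 + 131.3 = 175.4 kN/m
FS = 175.4 / 69.4 = 2.527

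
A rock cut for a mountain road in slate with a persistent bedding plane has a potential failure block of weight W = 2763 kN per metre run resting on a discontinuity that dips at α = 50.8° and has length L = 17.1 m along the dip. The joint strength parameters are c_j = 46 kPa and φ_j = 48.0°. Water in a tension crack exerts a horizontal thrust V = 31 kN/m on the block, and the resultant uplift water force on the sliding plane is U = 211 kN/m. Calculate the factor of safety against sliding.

FS = 1.14

Resolving the block weight along and normal to the plane and applying the Mohr–Coulomb strength on the joint:
N' = W cosα − U − V sinα = 2763·cos50.8° − 211 − 31·sin50.8° = 1511.3 kN/m
Driving force T = W sinα + V cosα = 2763·sin50.8° + 31·cos50.8° = 2160.8 kN/m
Resisting force R = c_j·L + N'·tanφ_j = 46·17.1 + 1511.3·tan48.0° = 786.6 + 1678.4 = 2465.0 kN/m
FS = R / T = 2465.0 / 2160.8 = 1.141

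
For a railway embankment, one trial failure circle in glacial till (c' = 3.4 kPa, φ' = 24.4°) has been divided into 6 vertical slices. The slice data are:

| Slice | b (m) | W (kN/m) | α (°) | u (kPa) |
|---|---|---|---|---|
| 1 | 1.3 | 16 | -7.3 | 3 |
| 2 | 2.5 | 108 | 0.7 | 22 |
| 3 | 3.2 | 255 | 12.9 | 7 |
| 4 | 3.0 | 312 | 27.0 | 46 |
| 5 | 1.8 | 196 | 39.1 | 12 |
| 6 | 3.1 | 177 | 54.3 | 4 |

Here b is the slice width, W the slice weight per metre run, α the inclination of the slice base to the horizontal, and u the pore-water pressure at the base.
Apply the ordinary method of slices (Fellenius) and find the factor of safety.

FS = 0.74

Ordinary method of slices: FS = Σ[c'·Δl_i + (W_i cosα_i − u_i·Δl_i)·tanφ'] / Σ W_i sinα_i, with Δl_i = b_i / cosα_i.
Slice 1: Δl = 1.3/cos(-7.3°) = 1.311 m; N'_1 = 16·cos(-7.3°) − 3·1.311 = 11.9; c'Δl = 4.46; W sinα = -2.0
Slice 2: Δl = 2.5/cos0.7° = 2.500 m; N'_2 = 108·cos0.7° − 22·2.500 = 53.0; c'Δl = 8.50; W sinα = 1.3
Slice 3: Δl = 3.2/cos12.9° = 3.283 m; N'_3 = 255·cos12.9° − 7·3.283 = 225.6; c'Δl = 11.16; W sinα = 56.9
Slice 4: Δl = 3.0/cos27.0° = 3.367 m; N'_4 = 312·cos27.0° − 46·3.367 = 123.1; c'Δl = 11.45; W sinα = 141.6
Slice 5: Δl = 1.8/cos39.1° = 2.319 m; N'_5 = 196·cos39.1° − 12·2.319 = 124.3; c'Δl = 7.89; W sinα = 123.6
Slice 6: Δl = 3.1/cos54.3° = 5.312 m; N'_6 = 177·cos54.3° − 4·5.312 = 82.0; c'Δl = 18.06; W sinα = 143.7
Σc'Δl = 61.5 kN/m; ΣN' = 619.9 kN/m; ΣW sinα = 465.2 kN/m
Resisting = 61.5 + 619.9·tan24.4° = 61.5 + 281.2 = 342.7 kN/m
FS = 342.7 / 465.2 = 0.737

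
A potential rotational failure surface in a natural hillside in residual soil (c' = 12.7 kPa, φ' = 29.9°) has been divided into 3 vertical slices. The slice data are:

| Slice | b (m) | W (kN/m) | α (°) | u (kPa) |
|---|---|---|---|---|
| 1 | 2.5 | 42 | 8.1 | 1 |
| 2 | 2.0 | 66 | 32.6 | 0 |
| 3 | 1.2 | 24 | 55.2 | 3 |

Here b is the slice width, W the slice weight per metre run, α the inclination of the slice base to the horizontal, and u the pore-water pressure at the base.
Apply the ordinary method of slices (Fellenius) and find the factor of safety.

Ordinary method of slices: FS = Σ[c'·Δl_i + (W_i cosα_i − u_i·Δl_i)·tanφ'] / Σ W_i sinα_i, with Δl_i = b_i / cosα_i.
Slice 1: Δl = 2.5/cos8.1° = 2.525 m; N'_1 = 42·cos8.1° − 1·2.525 = 39.1; c'Δl = 32.07; W sinα = 5.9
Slice 2: Δl = 2.0/cos32.6° = 2.374 m; N'_2 = 66·cos32.6° − 0·2.374 = 55.6; c'Δl = 30.15; W sinα = 35.6
Slice 3: Δl = 1.2/cos55.2° = 2.103 m; N'_3 = 24·cos55.2° − 3·2.103 = 7.4; c'Δl = 26.70; W sinα = 19.7
Σc'Δl = 88.9 kN/m; ΣN' = 102.0 kN/m; ΣW sinα = 61.2 kN/m
Resisting = 88.9 + 102.0·tan29.9° = 88.9 + 58.7 = 147.6 kN/m
FS = 147.6 / 61.2 = 2.412

FS = 2.41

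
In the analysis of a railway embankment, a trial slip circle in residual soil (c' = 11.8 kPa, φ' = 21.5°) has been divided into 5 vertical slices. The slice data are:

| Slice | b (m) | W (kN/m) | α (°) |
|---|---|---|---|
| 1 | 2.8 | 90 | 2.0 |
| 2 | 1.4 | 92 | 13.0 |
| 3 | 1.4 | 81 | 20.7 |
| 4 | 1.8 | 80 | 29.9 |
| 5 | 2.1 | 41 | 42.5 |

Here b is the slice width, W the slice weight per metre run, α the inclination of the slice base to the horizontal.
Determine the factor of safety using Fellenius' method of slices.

FS = 2.21

Ordinary method of slices: FS = Σ[c'·Δl_i + (W_i cosα_i)·tanφ'] / Σ W_i sinα_i, with Δl_i = b_i / cosα_i.
Slice 1: Δl = 2.8/cos2.0° = 2.802 m; N'_1 = 90·cos2.0° = 89.9; c'Δl = 33.06; W sinα = 3.1
Slice 2: Δl = 1.4/cos13.0° = 1.437 m; N'_2 = 92·cos13.0° = 89.6; c'Δl = 16.95; W sinα = 20.7
Slice 3: Δl = 1.4/cos20.7° = 1.497 m; N'_3 = 81·cos20.7° = 75.8; c'Δl = 17.66; W sinα = 28.6
Slice 4: Δl = 1.8/cos29.9° = 2.076 m; N'_4 = 80·cos29.9° = 69.4; c'Δl = 24.50; W sinα = 39.9
Slice 5: Δl = 2.1/cos42.5° = 2.848 m; N'_5 = 41·cos42.5° = 30.2; c'Δl = 33.61; W sinα = 27.7
Σc'Δl = 125.8 kN/m; ΣN' = 354.9 kN/m; ΣW sinα = 120.0 kN/m
Resisting = 125.8 + 354.9·tan21.5° = 125.8 + 139.8 = 265.6 kN/m
FS = 265.6 / 120.0 = 2.212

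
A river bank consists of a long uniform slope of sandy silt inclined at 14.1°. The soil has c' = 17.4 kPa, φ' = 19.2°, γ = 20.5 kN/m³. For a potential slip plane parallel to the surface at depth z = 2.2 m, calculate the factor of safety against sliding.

FS = 3.02

For an infinite slope with a slip plane parallel to the surface (no pore pressure): FS = [c' + γz cos²β tanφ'] / [γz sinβ cosβ].
γz = 20.5·2.2 = 45.10 kN/m²
Numerator = 17.4 + 45.10·cos²14.1°·tan19.2° = 17.4 + 45.10·0.9407·0.3482 = 32.173 kPa
Denominator = 45.10·sin14.1°·cos14.1° = 45.10·0.2436·0.9699 = 10.656 kPa
FS = 32.173 / 10.656 = 3.019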